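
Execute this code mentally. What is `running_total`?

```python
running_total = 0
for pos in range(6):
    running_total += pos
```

Let's trace through this code step by step.

Initialize: running_total = 0
Entering loop: for pos in range(6):

After execution: running_total = 15
15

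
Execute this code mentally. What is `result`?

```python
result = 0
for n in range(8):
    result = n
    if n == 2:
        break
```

Let's trace through this code step by step.

Initialize: result = 0
Entering loop: for n in range(8):

After execution: result = 2
2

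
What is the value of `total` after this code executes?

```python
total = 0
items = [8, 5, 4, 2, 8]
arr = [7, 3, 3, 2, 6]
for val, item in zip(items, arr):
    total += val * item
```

Let's trace through this code step by step.

Initialize: total = 0
Initialize: items = [8, 5, 4, 2, 8]
Initialize: arr = [7, 3, 3, 2, 6]
Entering loop: for val, item in zip(items, arr):

After execution: total = 135
135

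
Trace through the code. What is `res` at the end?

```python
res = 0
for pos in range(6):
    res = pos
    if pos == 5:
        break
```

Let's trace through this code step by step.

Initialize: res = 0
Entering loop: for pos in range(6):

After execution: res = 5
5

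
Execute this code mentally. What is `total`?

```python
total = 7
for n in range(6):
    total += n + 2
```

Let's trace through this code step by step.

Initialize: total = 7
Entering loop: for n in range(6):

After execution: total = 34
34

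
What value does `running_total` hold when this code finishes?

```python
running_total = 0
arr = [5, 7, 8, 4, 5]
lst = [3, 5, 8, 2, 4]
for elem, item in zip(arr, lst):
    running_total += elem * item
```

Let's trace through this code step by step.

Initialize: running_total = 0
Initialize: arr = [5, 7, 8, 4, 5]
Initialize: lst = [3, 5, 8, 2, 4]
Entering loop: for elem, item in zip(arr, lst):

After execution: running_total = 142
142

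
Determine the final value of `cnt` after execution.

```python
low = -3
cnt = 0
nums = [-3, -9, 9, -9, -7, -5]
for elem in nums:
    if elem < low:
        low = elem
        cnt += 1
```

Let's trace through this code step by step.

Initialize: low = -3
Initialize: cnt = 0
Initialize: nums = [-3, -9, 9, -9, -7, -5]
Entering loop: for elem in nums:

After execution: cnt = 1
1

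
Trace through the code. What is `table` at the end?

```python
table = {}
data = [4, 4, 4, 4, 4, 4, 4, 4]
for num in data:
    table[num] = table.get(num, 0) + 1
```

Let's trace through this code step by step.

Initialize: table = {}
Initialize: data = [4, 4, 4, 4, 4, 4, 4, 4]
Entering loop: for num in data:

After execution: table = {4: 8}
{4: 8}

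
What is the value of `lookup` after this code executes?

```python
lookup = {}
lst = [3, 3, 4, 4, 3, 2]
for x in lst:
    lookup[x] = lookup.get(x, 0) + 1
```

Let's trace through this code step by step.

Initialize: lookup = {}
Initialize: lst = [3, 3, 4, 4, 3, 2]
Entering loop: for x in lst:

After execution: lookup = {3: 3, 4: 2, 2: 1}
{3: 3, 4: 2, 2: 1}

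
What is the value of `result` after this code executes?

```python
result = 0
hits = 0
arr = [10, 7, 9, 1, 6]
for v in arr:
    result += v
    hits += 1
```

Let's trace through this code step by step.

Initialize: result = 0
Initialize: hits = 0
Initialize: arr = [10, 7, 9, 1, 6]
Entering loop: for v in arr:

After execution: result = 33
33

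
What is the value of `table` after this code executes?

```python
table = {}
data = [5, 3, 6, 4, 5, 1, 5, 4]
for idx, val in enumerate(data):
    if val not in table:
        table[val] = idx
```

Let's trace through this code step by step.

Initialize: table = {}
Initialize: data = [5, 3, 6, 4, 5, 1, 5, 4]
Entering loop: for idx, val in enumerate(data):

After execution: table = {5: 0, 3: 1, 6: 2, 4: 3, 1: 5}
{5: 0, 3: 1, 6: 2, 4: 3, 1: 5}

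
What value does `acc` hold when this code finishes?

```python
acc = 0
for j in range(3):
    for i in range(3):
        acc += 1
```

Let's trace through this code step by step.

Initialize: acc = 0
Entering loop: for j in range(3):

After execution: acc = 9
9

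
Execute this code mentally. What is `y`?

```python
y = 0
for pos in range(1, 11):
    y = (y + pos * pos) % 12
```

Let's trace through this code step by step.

Initialize: y = 0
Entering loop: for pos in range(1, 11):

After execution: y = 1
1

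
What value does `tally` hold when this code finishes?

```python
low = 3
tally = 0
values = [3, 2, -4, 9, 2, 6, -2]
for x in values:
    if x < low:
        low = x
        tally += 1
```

Let's trace through this code step by step.

Initialize: low = 3
Initialize: tally = 0
Initialize: values = [3, 2, -4, 9, 2, 6, -2]
Entering loop: for x in values:

After execution: tally = 2
2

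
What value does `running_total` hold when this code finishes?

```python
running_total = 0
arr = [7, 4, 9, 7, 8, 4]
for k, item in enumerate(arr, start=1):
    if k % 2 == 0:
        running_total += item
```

Let's trace through this code step by step.

Initialize: running_total = 0
Initialize: arr = [7, 4, 9, 7, 8, 4]
Entering loop: for k, item in enumerate(arr, start=1):

After execution: running_total = 15
15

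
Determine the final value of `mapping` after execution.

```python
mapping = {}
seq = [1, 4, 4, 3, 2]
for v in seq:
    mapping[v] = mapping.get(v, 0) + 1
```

Let's trace through this code step by step.

Initialize: mapping = {}
Initialize: seq = [1, 4, 4, 3, 2]
Entering loop: for v in seq:

After execution: mapping = {1: 1, 4: 2, 3: 1, 2: 1}
{1: 1, 4: 2, 3: 1, 2: 1}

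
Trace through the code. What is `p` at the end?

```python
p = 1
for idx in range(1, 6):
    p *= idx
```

Let's trace through this code step by step.

Initialize: p = 1
Entering loop: for idx in range(1, 6):

After execution: p = 120
120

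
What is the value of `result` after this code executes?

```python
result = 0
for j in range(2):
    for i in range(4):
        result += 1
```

Let's trace through this code step by step.

Initialize: result = 0
Entering loop: for j in range(2):

After execution: result = 8
8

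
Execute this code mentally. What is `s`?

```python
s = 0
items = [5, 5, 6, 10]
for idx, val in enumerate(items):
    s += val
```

Let's trace through this code step by step.

Initialize: s = 0
Initialize: items = [5, 5, 6, 10]
Entering loop: for idx, val in enumerate(items):

After execution: s = 26
26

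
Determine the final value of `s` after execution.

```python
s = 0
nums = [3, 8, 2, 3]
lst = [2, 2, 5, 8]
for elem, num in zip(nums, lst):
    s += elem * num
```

Let's trace through this code step by step.

Initialize: s = 0
Initialize: nums = [3, 8, 2, 3]
Initialize: lst = [2, 2, 5, 8]
Entering loop: for elem, num in zip(nums, lst):

After execution: s = 56
56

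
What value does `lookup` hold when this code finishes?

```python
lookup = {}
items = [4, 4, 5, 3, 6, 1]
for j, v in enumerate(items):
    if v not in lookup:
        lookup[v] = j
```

Let's trace through this code step by step.

Initialize: lookup = {}
Initialize: items = [4, 4, 5, 3, 6, 1]
Entering loop: for j, v in enumerate(items):

After execution: lookup = {4: 0, 5: 2, 3: 3, 6: 4, 1: 5}
{4: 0, 5: 2, 3: 3, 6: 4, 1: 5}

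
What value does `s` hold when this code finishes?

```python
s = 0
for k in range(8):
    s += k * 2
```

Let's trace through this code step by step.

Initialize: s = 0
Entering loop: for k in range(8):

After execution: s = 56
56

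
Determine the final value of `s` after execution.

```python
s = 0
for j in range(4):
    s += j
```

Let's trace through this code step by step.

Initialize: s = 0
Entering loop: for j in range(4):

After execution: s = 6
6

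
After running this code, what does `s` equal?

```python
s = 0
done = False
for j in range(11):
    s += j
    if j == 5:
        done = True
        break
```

Let's trace through this code step by step.

Initialize: s = 0
Initialize: done = False
Entering loop: for j in range(11):

After execution: s = 15
15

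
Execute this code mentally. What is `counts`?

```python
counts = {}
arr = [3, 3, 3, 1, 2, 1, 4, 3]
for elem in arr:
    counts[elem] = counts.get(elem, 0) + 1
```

Let's trace through this code step by step.

Initialize: counts = {}
Initialize: arr = [3, 3, 3, 1, 2, 1, 4, 3]
Entering loop: for elem in arr:

After execution: counts = {3: 4, 1: 2, 2: 1, 4: 1}
{3: 4, 1: 2, 2: 1, 4: 1}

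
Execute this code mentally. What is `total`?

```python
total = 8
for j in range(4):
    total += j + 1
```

Let's trace through this code step by step.

Initialize: total = 8
Entering loop: for j in range(4):

After execution: total = 18
18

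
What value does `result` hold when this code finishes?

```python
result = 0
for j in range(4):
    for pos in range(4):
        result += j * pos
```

Let's trace through this code step by step.

Initialize: result = 0
Entering loop: for j in range(4):

After execution: result = 36
36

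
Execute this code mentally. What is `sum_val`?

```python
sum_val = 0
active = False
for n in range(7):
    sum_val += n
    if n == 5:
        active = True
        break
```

Let's trace through this code step by step.

Initialize: sum_val = 0
Initialize: active = False
Entering loop: for n in range(7):

After execution: sum_val = 15
15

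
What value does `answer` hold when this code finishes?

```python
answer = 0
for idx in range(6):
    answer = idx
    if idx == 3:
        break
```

Let's trace through this code step by step.

Initialize: answer = 0
Entering loop: for idx in range(6):

After execution: answer = 3
3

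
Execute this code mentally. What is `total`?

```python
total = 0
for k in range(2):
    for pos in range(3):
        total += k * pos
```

Let's trace through this code step by step.

Initialize: total = 0
Entering loop: for k in range(2):

After execution: total = 3
3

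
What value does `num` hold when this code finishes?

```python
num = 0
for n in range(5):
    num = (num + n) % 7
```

Let's trace through this code step by step.

Initialize: num = 0
Entering loop: for n in range(5):

After execution: num = 3
3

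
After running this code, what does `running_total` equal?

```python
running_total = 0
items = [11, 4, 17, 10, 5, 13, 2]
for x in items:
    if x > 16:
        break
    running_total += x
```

Let's trace through this code step by step.

Initialize: running_total = 0
Initialize: items = [11, 4, 17, 10, 5, 13, 2]
Entering loop: for x in items:

After execution: running_total = 15
15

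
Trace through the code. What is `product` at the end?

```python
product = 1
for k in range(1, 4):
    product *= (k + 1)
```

Let's trace through this code step by step.

Initialize: product = 1
Entering loop: for k in range(1, 4):

After execution: product = 24
24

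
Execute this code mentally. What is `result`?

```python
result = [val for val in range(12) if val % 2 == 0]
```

Let's trace through this code step by step.

Initialize: result = [val for val in range(12) if val % 2 == 0]

After execution: result = [0, 2, 4, 6, 8, 10]
[0, 2, 4, 6, 8, 10]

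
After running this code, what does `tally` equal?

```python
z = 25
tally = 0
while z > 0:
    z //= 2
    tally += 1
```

Let's trace through this code step by step.

Initialize: z = 25
Initialize: tally = 0
Entering loop: while z > 0:

After execution: tally = 5
5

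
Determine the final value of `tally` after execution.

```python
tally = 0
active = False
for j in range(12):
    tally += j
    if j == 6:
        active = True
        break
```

Let's trace through this code step by step.

Initialize: tally = 0
Initialize: active = False
Entering loop: for j in range(12):

After execution: tally = 21
21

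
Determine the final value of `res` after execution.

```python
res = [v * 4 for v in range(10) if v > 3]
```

Let's trace through this code step by step.

Initialize: res = [v * 4 for v in range(10) if v > 3]

After execution: res = [16, 20, 24, 28, 32, 36]
[16, 20, 24, 28, 32, 36]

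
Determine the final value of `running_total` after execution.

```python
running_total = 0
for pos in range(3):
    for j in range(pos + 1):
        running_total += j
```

Let's trace through this code step by step.

Initialize: running_total = 0
Entering loop: for pos in range(3):

After execution: running_total = 4
4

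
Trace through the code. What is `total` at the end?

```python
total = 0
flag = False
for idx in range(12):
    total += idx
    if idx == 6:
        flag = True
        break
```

Let's trace through this code step by step.

Initialize: total = 0
Initialize: flag = False
Entering loop: for idx in range(12):

After execution: total = 21
21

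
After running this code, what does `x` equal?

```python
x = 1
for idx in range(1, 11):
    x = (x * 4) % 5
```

Let's trace through this code step by step.

Initialize: x = 1
Entering loop: for idx in range(1, 11):

After execution: x = 1
1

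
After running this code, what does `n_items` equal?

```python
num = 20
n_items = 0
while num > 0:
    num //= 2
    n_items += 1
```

Let's trace through this code step by step.

Initialize: num = 20
Initialize: n_items = 0
Entering loop: while num > 0:

After execution: n_items = 5
5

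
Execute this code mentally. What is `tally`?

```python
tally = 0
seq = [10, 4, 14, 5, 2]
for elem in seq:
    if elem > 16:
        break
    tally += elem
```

Let's trace through this code step by step.

Initialize: tally = 0
Initialize: seq = [10, 4, 14, 5, 2]
Entering loop: for elem in seq:

After execution: tally = 35
35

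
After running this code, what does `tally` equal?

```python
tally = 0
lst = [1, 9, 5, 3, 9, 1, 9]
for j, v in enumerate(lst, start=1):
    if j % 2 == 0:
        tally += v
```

Let's trace through this code step by step.

Initialize: tally = 0
Initialize: lst = [1, 9, 5, 3, 9, 1, 9]
Entering loop: for j, v in enumerate(lst, start=1):

After execution: tally = 13
13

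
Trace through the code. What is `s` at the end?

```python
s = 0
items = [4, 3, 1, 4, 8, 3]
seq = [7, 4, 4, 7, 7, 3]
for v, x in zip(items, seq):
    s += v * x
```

Let's trace through this code step by step.

Initialize: s = 0
Initialize: items = [4, 3, 1, 4, 8, 3]
Initialize: seq = [7, 4, 4, 7, 7, 3]
Entering loop: for v, x in zip(items, seq):

After execution: s = 137
137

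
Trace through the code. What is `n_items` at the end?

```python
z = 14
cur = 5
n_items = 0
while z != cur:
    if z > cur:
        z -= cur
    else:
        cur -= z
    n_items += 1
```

Let's trace through this code step by step.

Initialize: z = 14
Initialize: cur = 5
Initialize: n_items = 0
Entering loop: while z != cur:

After execution: n_items = 6
6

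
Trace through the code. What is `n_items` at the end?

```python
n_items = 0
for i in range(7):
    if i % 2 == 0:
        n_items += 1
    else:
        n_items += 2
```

Let's trace through this code step by step.

Initialize: n_items = 0
Entering loop: for i in range(7):

After execution: n_items = 10
10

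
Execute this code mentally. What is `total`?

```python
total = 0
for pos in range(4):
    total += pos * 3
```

Let's trace through this code step by step.

Initialize: total = 0
Entering loop: for pos in range(4):

After execution: total = 18
18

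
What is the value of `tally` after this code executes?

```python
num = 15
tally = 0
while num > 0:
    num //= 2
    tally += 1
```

Let's trace through this code step by step.

Initialize: num = 15
Initialize: tally = 0
Entering loop: while num > 0:

After execution: tally = 4
4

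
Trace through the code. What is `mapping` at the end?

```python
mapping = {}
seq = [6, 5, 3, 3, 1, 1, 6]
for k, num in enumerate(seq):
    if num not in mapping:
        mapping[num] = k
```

Let's trace through this code step by step.

Initialize: mapping = {}
Initialize: seq = [6, 5, 3, 3, 1, 1, 6]
Entering loop: for k, num in enumerate(seq):

After execution: mapping = {6: 0, 5: 1, 3: 2, 1: 4}
{6: 0, 5: 1, 3: 2, 1: 4}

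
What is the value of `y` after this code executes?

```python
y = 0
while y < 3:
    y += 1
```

Let's trace through this code step by step.

Initialize: y = 0
Entering loop: while y < 3:

After execution: y = 3
3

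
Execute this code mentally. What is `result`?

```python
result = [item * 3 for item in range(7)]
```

Let's trace through this code step by step.

Initialize: result = [item * 3 for item in range(7)]

After execution: result = [0, 3, 6, 9, 12, 15, 18]
[0, 3, 6, 9, 12, 15, 18]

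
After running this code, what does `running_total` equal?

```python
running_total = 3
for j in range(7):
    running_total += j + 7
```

Let's trace through this code step by step.

Initialize: running_total = 3
Entering loop: for j in range(7):

After execution: running_total = 73
73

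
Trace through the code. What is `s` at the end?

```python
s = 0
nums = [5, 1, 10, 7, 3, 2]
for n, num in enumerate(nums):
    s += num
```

Let's trace through this code step by step.

Initialize: s = 0
Initialize: nums = [5, 1, 10, 7, 3, 2]
Entering loop: for n, num in enumerate(nums):

After execution: s = 28
28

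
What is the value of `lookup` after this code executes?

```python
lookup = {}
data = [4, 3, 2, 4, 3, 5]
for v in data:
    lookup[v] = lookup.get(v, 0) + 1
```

Let's trace through this code step by step.

Initialize: lookup = {}
Initialize: data = [4, 3, 2, 4, 3, 5]
Entering loop: for v in data:

After execution: lookup = {4: 2, 3: 2, 2: 1, 5: 1}
{4: 2, 3: 2, 2: 1, 5: 1}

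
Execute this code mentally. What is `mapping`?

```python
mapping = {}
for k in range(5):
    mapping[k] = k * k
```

Let's trace through this code step by step.

Initialize: mapping = {}
Entering loop: for k in range(5):

After execution: mapping = {0: 0, 1: 1, 2: 4, 3: 9, 4: 16}
{0: 0, 1: 1, 2: 4, 3: 9, 4: 16}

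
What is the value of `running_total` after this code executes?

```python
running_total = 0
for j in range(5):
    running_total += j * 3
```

Let's trace through this code step by step.

Initialize: running_total = 0
Entering loop: for j in range(5):

After execution: running_total = 30
30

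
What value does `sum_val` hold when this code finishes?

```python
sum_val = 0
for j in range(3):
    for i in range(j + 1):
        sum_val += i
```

Let's trace through this code step by step.

Initialize: sum_val = 0
Entering loop: for j in range(3):

After execution: sum_val = 4
4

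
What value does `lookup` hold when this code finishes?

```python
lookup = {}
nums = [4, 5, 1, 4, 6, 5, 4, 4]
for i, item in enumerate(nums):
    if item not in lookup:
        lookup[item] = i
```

Let's trace through this code step by step.

Initialize: lookup = {}
Initialize: nums = [4, 5, 1, 4, 6, 5, 4, 4]
Entering loop: for i, item in enumerate(nums):

After execution: lookup = {4: 0, 5: 1, 1: 2, 6: 4}
{4: 0, 5: 1, 1: 2, 6: 4}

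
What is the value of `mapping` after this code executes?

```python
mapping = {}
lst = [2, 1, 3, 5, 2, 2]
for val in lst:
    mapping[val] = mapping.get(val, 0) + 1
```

Let's trace through this code step by step.

Initialize: mapping = {}
Initialize: lst = [2, 1, 3, 5, 2, 2]
Entering loop: for val in lst:

After execution: mapping = {2: 3, 1: 1, 3: 1, 5: 1}
{2: 3, 1: 1, 3: 1, 5: 1}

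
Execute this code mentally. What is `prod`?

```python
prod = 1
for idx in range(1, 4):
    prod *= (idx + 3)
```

Let's trace through this code step by step.

Initialize: prod = 1
Entering loop: for idx in range(1, 4):

After execution: prod = 120
120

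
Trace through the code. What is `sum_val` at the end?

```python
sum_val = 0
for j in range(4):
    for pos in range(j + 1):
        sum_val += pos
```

Let's trace through this code step by step.

Initialize: sum_val = 0
Entering loop: for j in range(4):

After execution: sum_val = 10
10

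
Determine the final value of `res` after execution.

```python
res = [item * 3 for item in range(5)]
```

Let's trace through this code step by step.

Initialize: res = [item * 3 for item in range(5)]

After execution: res = [0, 3, 6, 9, 12]
[0, 3, 6, 9, 12]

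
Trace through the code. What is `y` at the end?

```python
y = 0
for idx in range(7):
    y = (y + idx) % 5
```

Let's trace through this code step by step.

Initialize: y = 0
Entering loop: for idx in range(7):

After execution: y = 1
1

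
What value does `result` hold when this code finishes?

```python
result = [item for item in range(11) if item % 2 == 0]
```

Let's trace through this code step by step.

Initialize: result = [item for item in range(11) if item % 2 == 0]

After execution: result = [0, 2, 4, 6, 8, 10]
[0, 2, 4, 6, 8, 10]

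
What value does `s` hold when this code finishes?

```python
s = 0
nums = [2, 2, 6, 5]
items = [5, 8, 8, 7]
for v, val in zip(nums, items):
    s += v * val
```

Let's trace through this code step by step.

Initialize: s = 0
Initialize: nums = [2, 2, 6, 5]
Initialize: items = [5, 8, 8, 7]
Entering loop: for v, val in zip(nums, items):

After execution: s = 109
109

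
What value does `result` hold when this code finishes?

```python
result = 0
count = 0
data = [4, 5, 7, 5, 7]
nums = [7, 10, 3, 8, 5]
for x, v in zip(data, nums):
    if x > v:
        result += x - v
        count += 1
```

Let's trace through this code step by step.

Initialize: result = 0
Initialize: count = 0
Initialize: data = [4, 5, 7, 5, 7]
Initialize: nums = [7, 10, 3, 8, 5]
Entering loop: for x, v in zip(data, nums):

After execution: result = 6
6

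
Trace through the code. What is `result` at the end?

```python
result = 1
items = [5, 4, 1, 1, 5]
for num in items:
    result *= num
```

Let's trace through this code step by step.

Initialize: result = 1
Initialize: items = [5, 4, 1, 1, 5]
Entering loop: for num in items:

After execution: result = 100
100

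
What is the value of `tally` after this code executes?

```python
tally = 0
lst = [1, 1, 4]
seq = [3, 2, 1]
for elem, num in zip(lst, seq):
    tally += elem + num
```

Let's trace through this code step by step.

Initialize: tally = 0
Initialize: lst = [1, 1, 4]
Initialize: seq = [3, 2, 1]
Entering loop: for elem, num in zip(lst, seq):

After execution: tally = 12
12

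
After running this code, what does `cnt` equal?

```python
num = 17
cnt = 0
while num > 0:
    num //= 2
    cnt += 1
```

Let's trace through this code step by step.

Initialize: num = 17
Initialize: cnt = 0
Entering loop: while num > 0:

After execution: cnt = 5
5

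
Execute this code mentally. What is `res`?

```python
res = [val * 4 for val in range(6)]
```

Let's trace through this code step by step.

Initialize: res = [val * 4 for val in range(6)]

After execution: res = [0, 4, 8, 12, 16, 20]
[0, 4, 8, 12, 16, 20]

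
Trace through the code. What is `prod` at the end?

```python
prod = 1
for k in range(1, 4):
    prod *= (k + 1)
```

Let's trace through this code step by step.

Initialize: prod = 1
Entering loop: for k in range(1, 4):

After execution: prod = 24
24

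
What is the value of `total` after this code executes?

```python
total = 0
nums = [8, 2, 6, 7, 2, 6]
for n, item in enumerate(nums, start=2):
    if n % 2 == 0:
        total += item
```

Let's trace through this code step by step.

Initialize: total = 0
Initialize: nums = [8, 2, 6, 7, 2, 6]
Entering loop: for n, item in enumerate(nums, start=2):

After execution: total = 16
16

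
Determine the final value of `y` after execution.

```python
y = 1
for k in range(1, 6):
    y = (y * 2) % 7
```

Let's trace through this code step by step.

Initialize: y = 1
Entering loop: for k in range(1, 6):

After execution: y = 4
4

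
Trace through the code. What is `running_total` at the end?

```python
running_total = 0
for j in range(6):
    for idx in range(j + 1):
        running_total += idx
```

Let's trace through this code step by step.

Initialize: running_total = 0
Entering loop: for j in range(6):

After execution: running_total = 35
35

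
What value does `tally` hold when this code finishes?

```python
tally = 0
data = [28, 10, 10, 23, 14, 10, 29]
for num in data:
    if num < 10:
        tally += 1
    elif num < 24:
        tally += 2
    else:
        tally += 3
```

Let's trace through this code step by step.

Initialize: tally = 0
Initialize: data = [28, 10, 10, 23, 14, 10, 29]
Entering loop: for num in data:

After execution: tally = 16
16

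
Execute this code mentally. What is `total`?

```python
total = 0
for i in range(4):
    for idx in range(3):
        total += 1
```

Let's trace through this code step by step.

Initialize: total = 0
Entering loop: for i in range(4):

After execution: total = 12
12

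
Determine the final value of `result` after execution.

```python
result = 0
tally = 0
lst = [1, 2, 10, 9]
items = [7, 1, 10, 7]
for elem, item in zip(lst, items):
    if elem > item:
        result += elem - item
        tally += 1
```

Let's trace through this code step by step.

Initialize: result = 0
Initialize: tally = 0
Initialize: lst = [1, 2, 10, 9]
Initialize: items = [7, 1, 10, 7]
Entering loop: for elem, item in zip(lst, items):

After execution: result = 3
3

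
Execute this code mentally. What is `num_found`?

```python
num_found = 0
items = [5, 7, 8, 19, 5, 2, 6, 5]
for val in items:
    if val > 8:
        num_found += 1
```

Let's trace through this code step by step.

Initialize: num_found = 0
Initialize: items = [5, 7, 8, 19, 5, 2, 6, 5]
Entering loop: for val in items:

After execution: num_found = 1
1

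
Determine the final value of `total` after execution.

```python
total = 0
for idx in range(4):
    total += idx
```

Let's trace through this code step by step.

Initialize: total = 0
Entering loop: for idx in range(4):

After execution: total = 6
6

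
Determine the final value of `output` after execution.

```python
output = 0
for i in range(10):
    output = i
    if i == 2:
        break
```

Let's trace through this code step by step.

Initialize: output = 0
Entering loop: for i in range(10):

After execution: output = 2
2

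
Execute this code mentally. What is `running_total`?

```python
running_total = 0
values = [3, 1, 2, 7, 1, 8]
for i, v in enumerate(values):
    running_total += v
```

Let's trace through this code step by step.

Initialize: running_total = 0
Initialize: values = [3, 1, 2, 7, 1, 8]
Entering loop: for i, v in enumerate(values):

After execution: running_total = 22
22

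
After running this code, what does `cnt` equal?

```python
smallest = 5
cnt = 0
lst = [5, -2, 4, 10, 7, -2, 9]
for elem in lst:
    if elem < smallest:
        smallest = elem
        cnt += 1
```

Let's trace through this code step by step.

Initialize: smallest = 5
Initialize: cnt = 0
Initialize: lst = [5, -2, 4, 10, 7, -2, 9]
Entering loop: for elem in lst:

After execution: cnt = 1
1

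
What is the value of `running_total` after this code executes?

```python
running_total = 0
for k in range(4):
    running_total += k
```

Let's trace through this code step by step.

Initialize: running_total = 0
Entering loop: for k in range(4):

After execution: running_total = 6
6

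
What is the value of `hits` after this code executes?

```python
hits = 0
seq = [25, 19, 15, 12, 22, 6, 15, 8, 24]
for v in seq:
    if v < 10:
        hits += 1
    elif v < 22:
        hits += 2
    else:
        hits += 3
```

Let's trace through this code step by step.

Initialize: hits = 0
Initialize: seq = [25, 19, 15, 12, 22, 6, 15, 8, 24]
Entering loop: for v in seq:

After execution: hits = 19
19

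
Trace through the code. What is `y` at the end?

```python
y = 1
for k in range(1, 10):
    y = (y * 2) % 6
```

Let's trace through this code step by step.

Initialize: y = 1
Entering loop: for k in range(1, 10):

After execution: y = 2
2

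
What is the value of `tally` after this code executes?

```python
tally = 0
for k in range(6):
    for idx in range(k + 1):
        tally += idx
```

Let's trace through this code step by step.

Initialize: tally = 0
Entering loop: for k in range(6):

After execution: tally = 35
35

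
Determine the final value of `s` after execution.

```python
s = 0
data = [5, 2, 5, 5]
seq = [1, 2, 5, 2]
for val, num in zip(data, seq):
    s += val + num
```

Let's trace through this code step by step.

Initialize: s = 0
Initialize: data = [5, 2, 5, 5]
Initialize: seq = [1, 2, 5, 2]
Entering loop: for val, num in zip(data, seq):

After execution: s = 27
27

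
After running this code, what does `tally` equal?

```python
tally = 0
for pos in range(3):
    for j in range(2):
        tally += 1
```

Let's trace through this code step by step.

Initialize: tally = 0
Entering loop: for pos in range(3):

After execution: tally = 6
6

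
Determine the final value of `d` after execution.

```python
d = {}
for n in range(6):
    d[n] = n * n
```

Let's trace through this code step by step.

Initialize: d = {}
Entering loop: for n in range(6):

After execution: d = {0: 0, 1: 1, 2: 4, 3: 9, 4: 16, 5: 25}
{0: 0, 1: 1, 2: 4, 3: 9, 4: 16, 5: 25}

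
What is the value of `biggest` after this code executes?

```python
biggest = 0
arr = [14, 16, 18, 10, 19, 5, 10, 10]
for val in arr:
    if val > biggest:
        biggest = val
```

Let's trace through this code step by step.

Initialize: biggest = 0
Initialize: arr = [14, 16, 18, 10, 19, 5, 10, 10]
Entering loop: for val in arr:

After execution: biggest = 19
19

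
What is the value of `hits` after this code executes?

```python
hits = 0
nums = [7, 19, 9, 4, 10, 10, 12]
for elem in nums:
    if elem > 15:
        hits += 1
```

Let's trace through this code step by step.

Initialize: hits = 0
Initialize: nums = [7, 19, 9, 4, 10, 10, 12]
Entering loop: for elem in nums:

After execution: hits = 1
1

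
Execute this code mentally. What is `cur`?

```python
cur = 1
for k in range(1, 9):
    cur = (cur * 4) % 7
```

Let's trace through this code step by step.

Initialize: cur = 1
Entering loop: for k in range(1, 9):

After execution: cur = 2
2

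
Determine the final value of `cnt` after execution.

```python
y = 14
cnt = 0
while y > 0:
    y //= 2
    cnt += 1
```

Let's trace through this code step by step.

Initialize: y = 14
Initialize: cnt = 0
Entering loop: while y > 0:

After execution: cnt = 4
4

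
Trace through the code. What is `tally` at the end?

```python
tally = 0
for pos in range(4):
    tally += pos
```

Let's trace through this code step by step.

Initialize: tally = 0
Entering loop: for pos in range(4):

After execution: tally = 6
6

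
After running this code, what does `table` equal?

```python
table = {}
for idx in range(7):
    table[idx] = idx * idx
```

Let's trace through this code step by step.

Initialize: table = {}
Entering loop: for idx in range(7):

After execution: table = {0: 0, 1: 1, 2: 4, 3: 9, 4: 16, 5: 25, 6: 36}
{0: 0, 1: 1, 2: 4, 3: 9, 4: 16, 5: 25, 6: 36}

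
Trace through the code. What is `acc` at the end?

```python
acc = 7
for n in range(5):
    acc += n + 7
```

Let's trace through this code step by step.

Initialize: acc = 7
Entering loop: for n in range(5):

After execution: acc = 52
52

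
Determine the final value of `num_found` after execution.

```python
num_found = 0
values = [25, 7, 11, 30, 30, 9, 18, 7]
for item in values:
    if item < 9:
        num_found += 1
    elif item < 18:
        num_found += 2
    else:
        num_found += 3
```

Let's trace through this code step by step.

Initialize: num_found = 0
Initialize: values = [25, 7, 11, 30, 30, 9, 18, 7]
Entering loop: for item in values:

After execution: num_found = 18
18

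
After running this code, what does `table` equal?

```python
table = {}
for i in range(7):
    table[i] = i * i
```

Let's trace through this code step by step.

Initialize: table = {}
Entering loop: for i in range(7):

After execution: table = {0: 0, 1: 1, 2: 4, 3: 9, 4: 16, 5: 25, 6: 36}
{0: 0, 1: 1, 2: 4, 3: 9, 4: 16, 5: 25, 6: 36}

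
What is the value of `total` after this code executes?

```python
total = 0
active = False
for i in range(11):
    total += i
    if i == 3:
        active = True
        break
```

Let's trace through this code step by step.

Initialize: total = 0
Initialize: active = False
Entering loop: for i in range(11):

After execution: total = 6
6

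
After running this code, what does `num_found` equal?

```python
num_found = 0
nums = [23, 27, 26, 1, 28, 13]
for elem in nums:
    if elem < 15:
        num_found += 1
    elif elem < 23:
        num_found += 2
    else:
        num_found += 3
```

Let's trace through this code step by step.

Initialize: num_found = 0
Initialize: nums = [23, 27, 26, 1, 28, 13]
Entering loop: for elem in nums:

After execution: num_found = 14
14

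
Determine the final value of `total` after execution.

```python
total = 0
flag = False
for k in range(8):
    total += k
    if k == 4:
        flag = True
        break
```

Let's trace through this code step by step.

Initialize: total = 0
Initialize: flag = False
Entering loop: for k in range(8):

After execution: total = 10
10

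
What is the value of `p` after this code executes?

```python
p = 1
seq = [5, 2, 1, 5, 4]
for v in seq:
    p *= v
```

Let's trace through this code step by step.

Initialize: p = 1
Initialize: seq = [5, 2, 1, 5, 4]
Entering loop: for v in seq:

After execution: p = 200
200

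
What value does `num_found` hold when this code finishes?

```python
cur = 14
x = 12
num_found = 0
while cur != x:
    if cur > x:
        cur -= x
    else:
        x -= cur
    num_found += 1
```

Let's trace through this code step by step.

Initialize: cur = 14
Initialize: x = 12
Initialize: num_found = 0
Entering loop: while cur != x:

After execution: num_found = 6
6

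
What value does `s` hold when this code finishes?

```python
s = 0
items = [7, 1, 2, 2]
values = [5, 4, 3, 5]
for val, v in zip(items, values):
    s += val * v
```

Let's trace through this code step by step.

Initialize: s = 0
Initialize: items = [7, 1, 2, 2]
Initialize: values = [5, 4, 3, 5]
Entering loop: for val, v in zip(items, values):

After execution: s = 55
55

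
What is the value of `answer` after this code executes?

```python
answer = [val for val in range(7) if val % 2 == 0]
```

Let's trace through this code step by step.

Initialize: answer = [val for val in range(7) if val % 2 == 0]

After execution: answer = [0, 2, 4, 6]
[0, 2, 4, 6]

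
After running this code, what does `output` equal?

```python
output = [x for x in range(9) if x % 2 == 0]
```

Let's trace through this code step by step.

Initialize: output = [x for x in range(9) if x % 2 == 0]

After execution: output = [0, 2, 4, 6, 8]
[0, 2, 4, 6, 8]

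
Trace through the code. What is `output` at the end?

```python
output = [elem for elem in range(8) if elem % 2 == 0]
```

Let's trace through this code step by step.

Initialize: output = [elem for elem in range(8) if elem % 2 == 0]

After execution: output = [0, 2, 4, 6]
[0, 2, 4, 6]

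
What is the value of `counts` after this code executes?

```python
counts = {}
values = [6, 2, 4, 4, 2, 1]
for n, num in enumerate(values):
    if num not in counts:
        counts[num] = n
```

Let's trace through this code step by step.

Initialize: counts = {}
Initialize: values = [6, 2, 4, 4, 2, 1]
Entering loop: for n, num in enumerate(values):

After execution: counts = {6: 0, 2: 1, 4: 2, 1: 5}
{6: 0, 2: 1, 4: 2, 1: 5}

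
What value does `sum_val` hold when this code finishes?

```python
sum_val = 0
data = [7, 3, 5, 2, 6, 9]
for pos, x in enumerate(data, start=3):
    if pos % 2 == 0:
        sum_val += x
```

Let's trace through this code step by step.

Initialize: sum_val = 0
Initialize: data = [7, 3, 5, 2, 6, 9]
Entering loop: for pos, x in enumerate(data, start=3):

After execution: sum_val = 14
14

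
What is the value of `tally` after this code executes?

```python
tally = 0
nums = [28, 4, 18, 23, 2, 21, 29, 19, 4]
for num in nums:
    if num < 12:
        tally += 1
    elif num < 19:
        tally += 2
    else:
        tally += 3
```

Let's trace through this code step by step.

Initialize: tally = 0
Initialize: nums = [28, 4, 18, 23, 2, 21, 29, 19, 4]
Entering loop: for num in nums:

After execution: tally = 20
20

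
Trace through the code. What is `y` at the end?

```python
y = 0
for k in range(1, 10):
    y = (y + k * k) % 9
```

Let's trace through this code step by step.

Initialize: y = 0
Entering loop: for k in range(1, 10):

After execution: y = 6
6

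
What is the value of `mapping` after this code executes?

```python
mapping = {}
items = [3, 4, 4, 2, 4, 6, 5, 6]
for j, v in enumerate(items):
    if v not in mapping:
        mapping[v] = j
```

Let's trace through this code step by step.

Initialize: mapping = {}
Initialize: items = [3, 4, 4, 2, 4, 6, 5, 6]
Entering loop: for j, v in enumerate(items):

After execution: mapping = {3: 0, 4: 1, 2: 3, 6: 5, 5: 6}
{3: 0, 4: 1, 2: 3, 6: 5, 5: 6}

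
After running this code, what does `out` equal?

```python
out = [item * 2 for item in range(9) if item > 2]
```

Let's trace through this code step by step.

Initialize: out = [item * 2 for item in range(9) if item > 2]

After execution: out = [6, 8, 10, 12, 14, 16]
[6, 8, 10, 12, 14, 16]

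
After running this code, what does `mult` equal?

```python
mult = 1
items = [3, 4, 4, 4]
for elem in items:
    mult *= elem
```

Let's trace through this code step by step.

Initialize: mult = 1
Initialize: items = [3, 4, 4, 4]
Entering loop: for elem in items:

After execution: mult = 192
192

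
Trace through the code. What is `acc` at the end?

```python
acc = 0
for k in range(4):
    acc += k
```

Let's trace through this code step by step.

Initialize: acc = 0
Entering loop: for k in range(4):

After execution: acc = 6
6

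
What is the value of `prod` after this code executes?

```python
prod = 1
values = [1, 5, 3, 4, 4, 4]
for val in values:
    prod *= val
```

Let's trace through this code step by step.

Initialize: prod = 1
Initialize: values = [1, 5, 3, 4, 4, 4]
Entering loop: for val in values:

After execution: prod = 960
960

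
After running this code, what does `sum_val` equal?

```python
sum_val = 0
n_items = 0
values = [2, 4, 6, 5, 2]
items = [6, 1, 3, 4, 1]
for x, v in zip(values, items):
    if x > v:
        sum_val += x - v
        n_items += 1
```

Let's trace through this code step by step.

Initialize: sum_val = 0
Initialize: n_items = 0
Initialize: values = [2, 4, 6, 5, 2]
Initialize: items = [6, 1, 3, 4, 1]
Entering loop: for x, v in zip(values, items):

After execution: sum_val = 8
8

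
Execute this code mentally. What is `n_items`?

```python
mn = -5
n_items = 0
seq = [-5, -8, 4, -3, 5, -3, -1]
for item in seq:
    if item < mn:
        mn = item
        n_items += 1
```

Let's trace through this code step by step.

Initialize: mn = -5
Initialize: n_items = 0
Initialize: seq = [-5, -8, 4, -3, 5, -3, -1]
Entering loop: for item in seq:

After execution: n_items = 1
1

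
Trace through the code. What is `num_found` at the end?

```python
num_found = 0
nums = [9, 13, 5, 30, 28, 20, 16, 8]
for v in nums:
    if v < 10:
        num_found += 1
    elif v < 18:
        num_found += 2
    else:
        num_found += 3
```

Let's trace through this code step by step.

Initialize: num_found = 0
Initialize: nums = [9, 13, 5, 30, 28, 20, 16, 8]
Entering loop: for v in nums:

After execution: num_found = 16
16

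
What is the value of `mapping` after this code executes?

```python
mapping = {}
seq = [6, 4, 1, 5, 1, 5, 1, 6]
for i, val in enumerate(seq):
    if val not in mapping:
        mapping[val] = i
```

Let's trace through this code step by step.

Initialize: mapping = {}
Initialize: seq = [6, 4, 1, 5, 1, 5, 1, 6]
Entering loop: for i, val in enumerate(seq):

After execution: mapping = {6: 0, 4: 1, 1: 2, 5: 3}
{6: 0, 4: 1, 1: 2, 5: 3}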